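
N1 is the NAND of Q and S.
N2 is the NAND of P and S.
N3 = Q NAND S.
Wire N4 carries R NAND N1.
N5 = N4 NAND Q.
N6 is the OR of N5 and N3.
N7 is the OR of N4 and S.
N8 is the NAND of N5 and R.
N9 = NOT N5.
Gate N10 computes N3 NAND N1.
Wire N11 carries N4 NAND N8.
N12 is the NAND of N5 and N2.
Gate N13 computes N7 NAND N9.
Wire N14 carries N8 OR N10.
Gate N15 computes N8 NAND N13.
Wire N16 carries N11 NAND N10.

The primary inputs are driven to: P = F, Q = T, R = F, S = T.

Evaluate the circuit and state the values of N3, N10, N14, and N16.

N3 = F  N10 = T  N14 = T  N16 = T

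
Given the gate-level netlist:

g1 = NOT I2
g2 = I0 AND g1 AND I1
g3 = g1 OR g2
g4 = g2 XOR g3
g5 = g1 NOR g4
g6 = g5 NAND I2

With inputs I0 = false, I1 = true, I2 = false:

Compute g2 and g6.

g1 = NOT I2 = NOT false = true
g2 = I0 AND g1 AND I1 = false AND true AND true = false
g3 = g1 OR g2 = true OR false = true
g4 = g2 XOR g3 = false XOR true = true
g5 = g1 NOR g4 = true NOR true = false
g6 = g5 NAND I2 = false NAND false = true

g2 = false  g6 = true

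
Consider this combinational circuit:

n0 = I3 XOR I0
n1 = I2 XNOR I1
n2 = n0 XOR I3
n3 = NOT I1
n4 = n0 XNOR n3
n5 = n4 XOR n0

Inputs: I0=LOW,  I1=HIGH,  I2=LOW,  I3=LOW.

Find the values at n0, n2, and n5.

n0 = LOW, n2 = LOW, n5 = HIGH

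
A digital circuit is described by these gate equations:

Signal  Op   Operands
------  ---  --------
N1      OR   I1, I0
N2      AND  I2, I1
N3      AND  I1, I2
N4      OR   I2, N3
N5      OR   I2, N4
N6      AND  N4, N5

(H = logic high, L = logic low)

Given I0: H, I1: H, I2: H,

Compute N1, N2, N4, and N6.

N1 = H, N2 = H, N4 = H, N6 = H

N1 = I1 OR I0 = H OR H = H
N2 = I2 AND I1 = H AND H = H
N3 = I1 AND I2 = H AND H = H
N4 = I2 OR N3 = H OR H = H
N5 = I2 OR N4 = H OR H = H
N6 = N4 AND N5 = H AND H = H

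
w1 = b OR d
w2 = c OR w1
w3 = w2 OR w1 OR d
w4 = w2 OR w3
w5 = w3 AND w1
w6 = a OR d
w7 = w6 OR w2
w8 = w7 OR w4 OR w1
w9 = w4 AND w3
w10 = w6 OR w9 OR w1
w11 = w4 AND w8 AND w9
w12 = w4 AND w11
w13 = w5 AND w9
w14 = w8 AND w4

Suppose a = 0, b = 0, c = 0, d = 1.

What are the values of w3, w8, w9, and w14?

w1 = b OR d = 0 OR 1 = 1
w2 = c OR w1 = 0 OR 1 = 1
w3 = w2 OR w1 OR d = 1 OR 1 OR 1 = 1
w4 = w2 OR w3 = 1 OR 1 = 1
w6 = a OR d = 0 OR 1 = 1
w7 = w6 OR w2 = 1 OR 1 = 1
w8 = w7 OR w4 OR w1 = 1 OR 1 OR 1 = 1
w9 = w4 AND w3 = 1 AND 1 = 1
w14 = w8 AND w4 = 1 AND 1 = 1

w3 = 1, w8 = 1, w9 = 1, w14 = 1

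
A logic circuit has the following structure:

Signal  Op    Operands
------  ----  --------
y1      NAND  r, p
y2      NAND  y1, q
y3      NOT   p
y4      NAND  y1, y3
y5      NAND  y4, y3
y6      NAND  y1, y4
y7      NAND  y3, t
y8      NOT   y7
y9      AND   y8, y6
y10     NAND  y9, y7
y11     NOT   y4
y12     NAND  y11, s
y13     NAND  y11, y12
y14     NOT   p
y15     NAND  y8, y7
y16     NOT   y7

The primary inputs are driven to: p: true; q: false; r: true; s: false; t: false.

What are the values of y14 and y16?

y14 = false  y16 = false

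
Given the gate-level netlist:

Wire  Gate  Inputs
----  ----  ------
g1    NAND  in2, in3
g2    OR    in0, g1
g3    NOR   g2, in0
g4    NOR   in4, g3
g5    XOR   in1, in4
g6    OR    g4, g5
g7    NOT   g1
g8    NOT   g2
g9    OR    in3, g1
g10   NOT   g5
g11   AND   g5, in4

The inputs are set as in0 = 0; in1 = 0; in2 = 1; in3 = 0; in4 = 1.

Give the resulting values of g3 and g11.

g3 = 0, g11 = 1

g1 = in2 NAND in3 = 1 NAND 0 = 1
g2 = in0 OR g1 = 0 OR 1 = 1
g3 = g2 NOR in0 = 1 NOR 0 = 0
g5 = in1 XOR in4 = 0 XOR 1 = 1
g11 = g5 AND in4 = 1 AND 1 = 1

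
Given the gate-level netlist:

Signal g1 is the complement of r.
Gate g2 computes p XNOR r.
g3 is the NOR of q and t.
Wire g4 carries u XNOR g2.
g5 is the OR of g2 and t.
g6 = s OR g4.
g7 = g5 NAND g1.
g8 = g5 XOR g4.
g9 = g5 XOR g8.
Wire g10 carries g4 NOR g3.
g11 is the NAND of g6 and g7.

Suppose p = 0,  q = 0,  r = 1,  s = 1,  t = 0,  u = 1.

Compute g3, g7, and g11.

g1 = NOT r = NOT 1 = 0
g2 = p XNOR r = 0 XNOR 1 = 0
g3 = q NOR t = 0 NOR 0 = 1
g4 = u XNOR g2 = 1 XNOR 0 = 0
g5 = g2 OR t = 0 OR 0 = 0
g6 = s OR g4 = 1 OR 0 = 1
g7 = g5 NAND g1 = 0 NAND 0 = 1
g11 = g6 NAND g7 = 1 NAND 1 = 0

g3 = 1  g7 = 1  g11 = 0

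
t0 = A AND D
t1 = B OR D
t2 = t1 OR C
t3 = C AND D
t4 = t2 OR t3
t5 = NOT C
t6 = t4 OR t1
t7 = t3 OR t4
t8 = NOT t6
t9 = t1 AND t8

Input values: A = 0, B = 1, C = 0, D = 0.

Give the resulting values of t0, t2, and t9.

t0 = A AND D = 0 AND 0 = 0
t1 = B OR D = 1 OR 0 = 1
t2 = t1 OR C = 1 OR 0 = 1
t3 = C AND D = 0 AND 0 = 0
t4 = t2 OR t3 = 1 OR 0 = 1
t6 = t4 OR t1 = 1 OR 1 = 1
t8 = NOT t6 = NOT 1 = 0
t9 = t1 AND t8 = 1 AND 0 = 0

t0 = 0, t2 = 1, t9 = 0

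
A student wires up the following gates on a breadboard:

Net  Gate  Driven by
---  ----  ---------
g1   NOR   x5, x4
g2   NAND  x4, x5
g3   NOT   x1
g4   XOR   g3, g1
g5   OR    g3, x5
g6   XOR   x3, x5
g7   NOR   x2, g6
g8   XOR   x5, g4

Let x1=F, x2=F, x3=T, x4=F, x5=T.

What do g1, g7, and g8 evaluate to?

g1 = x5 NOR x4 = T NOR F = F
g3 = NOT x1 = NOT F = T
g4 = g3 XOR g1 = T XOR F = T
g6 = x3 XOR x5 = T XOR T = F
g7 = x2 NOR g6 = F NOR F = T
g8 = x5 XOR g4 = T XOR T = F

g1 = F, g7 = T, g8 = F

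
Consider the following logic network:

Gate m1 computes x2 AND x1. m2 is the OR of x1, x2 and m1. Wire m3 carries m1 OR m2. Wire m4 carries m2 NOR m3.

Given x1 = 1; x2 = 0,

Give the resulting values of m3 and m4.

m3 = 1  m4 = 0

m1 = x2 AND x1 = 0 AND 1 = 0
m2 = x1 OR x2 OR m1 = 1 OR 0 OR 0 = 1
m3 = m1 OR m2 = 0 OR 1 = 1
m4 = m2 NOR m3 = 1 NOR 1 = 0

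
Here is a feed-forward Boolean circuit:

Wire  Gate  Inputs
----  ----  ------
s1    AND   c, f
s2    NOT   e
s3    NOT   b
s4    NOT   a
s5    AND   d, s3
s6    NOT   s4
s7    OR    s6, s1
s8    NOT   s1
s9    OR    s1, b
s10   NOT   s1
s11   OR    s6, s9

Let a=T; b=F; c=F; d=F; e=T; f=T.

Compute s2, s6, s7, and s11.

s2 = F  s6 = T  s7 = T  s11 = T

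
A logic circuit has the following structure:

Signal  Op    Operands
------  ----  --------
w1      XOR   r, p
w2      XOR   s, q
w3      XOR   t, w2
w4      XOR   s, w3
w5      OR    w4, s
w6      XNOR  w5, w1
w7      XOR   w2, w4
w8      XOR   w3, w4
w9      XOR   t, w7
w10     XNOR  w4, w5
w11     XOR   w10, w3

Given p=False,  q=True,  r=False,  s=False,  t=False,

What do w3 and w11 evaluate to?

w2 = s XOR q = False XOR True = True
w3 = t XOR w2 = False XOR True = True
w4 = s XOR w3 = False XOR True = True
w5 = w4 OR s = True OR False = True
w10 = w4 XNOR w5 = True XNOR True = True
w11 = w10 XOR w3 = True XOR True = False

w3 = True; w11 = False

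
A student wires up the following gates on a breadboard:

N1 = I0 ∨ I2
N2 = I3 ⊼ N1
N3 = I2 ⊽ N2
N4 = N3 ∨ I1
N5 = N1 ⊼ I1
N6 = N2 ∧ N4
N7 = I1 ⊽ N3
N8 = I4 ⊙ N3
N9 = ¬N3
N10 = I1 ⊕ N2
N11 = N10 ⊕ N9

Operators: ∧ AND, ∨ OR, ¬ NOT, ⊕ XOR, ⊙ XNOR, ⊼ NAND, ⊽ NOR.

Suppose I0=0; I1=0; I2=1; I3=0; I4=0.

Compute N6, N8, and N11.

N1 = I0 OR I2 = 0 OR 1 = 1
N2 = I3 NAND N1 = 0 NAND 1 = 1
N3 = I2 NOR N2 = 1 NOR 1 = 0
N4 = N3 OR I1 = 0 OR 0 = 0
N6 = N2 AND N4 = 1 AND 0 = 0
N8 = I4 XNOR N3 = 0 XNOR 0 = 1
N9 = NOT N3 = NOT 0 = 1
N10 = I1 XOR N2 = 0 XOR 1 = 1
N11 = N10 XOR N9 = 1 XOR 1 = 0

N6 = 0, N8 = 1, N11 = 0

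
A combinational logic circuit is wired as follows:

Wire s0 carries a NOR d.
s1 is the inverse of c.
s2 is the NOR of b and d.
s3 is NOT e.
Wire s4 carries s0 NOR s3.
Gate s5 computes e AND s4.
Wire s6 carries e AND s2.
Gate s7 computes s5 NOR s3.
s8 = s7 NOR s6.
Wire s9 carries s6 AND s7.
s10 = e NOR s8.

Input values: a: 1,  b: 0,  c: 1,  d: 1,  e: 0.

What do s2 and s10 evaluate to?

s2 = 0, s10 = 0

s0 = a NOR d = 1 NOR 1 = 0
s2 = b NOR d = 0 NOR 1 = 0
s3 = NOT e = NOT 0 = 1
s4 = s0 NOR s3 = 0 NOR 1 = 0
s5 = e AND s4 = 0 AND 0 = 0
s6 = e AND s2 = 0 AND 0 = 0
s7 = s5 NOR s3 = 0 NOR 1 = 0
s8 = s7 NOR s6 = 0 NOR 0 = 1
s10 = e NOR s8 = 0 NOR 1 = 0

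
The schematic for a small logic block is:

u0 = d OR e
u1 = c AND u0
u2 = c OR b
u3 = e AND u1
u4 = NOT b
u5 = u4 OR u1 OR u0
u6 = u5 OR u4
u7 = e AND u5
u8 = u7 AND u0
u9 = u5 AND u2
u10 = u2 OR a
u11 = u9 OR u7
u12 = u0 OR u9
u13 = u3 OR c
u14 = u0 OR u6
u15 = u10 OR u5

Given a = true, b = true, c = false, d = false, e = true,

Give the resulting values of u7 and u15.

u7 = true, u15 = true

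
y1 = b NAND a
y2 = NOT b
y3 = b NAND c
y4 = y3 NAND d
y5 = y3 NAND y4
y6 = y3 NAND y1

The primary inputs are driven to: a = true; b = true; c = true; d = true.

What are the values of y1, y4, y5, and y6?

y1 = false  y4 = true  y5 = true  y6 = true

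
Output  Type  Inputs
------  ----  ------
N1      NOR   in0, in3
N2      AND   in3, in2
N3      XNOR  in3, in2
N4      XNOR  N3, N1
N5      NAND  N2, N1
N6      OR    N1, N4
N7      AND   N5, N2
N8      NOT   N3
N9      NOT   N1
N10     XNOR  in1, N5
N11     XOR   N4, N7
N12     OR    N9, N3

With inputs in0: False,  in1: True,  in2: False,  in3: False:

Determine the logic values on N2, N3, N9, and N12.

N2 = False; N3 = True; N9 = False; N12 = True

N1 = in0 NOR in3 = False NOR False = True
N2 = in3 AND in2 = False AND False = False
N3 = in3 XNOR in2 = False XNOR False = True
N9 = NOT N1 = NOT True = False
N12 = N9 OR N3 = False OR True = True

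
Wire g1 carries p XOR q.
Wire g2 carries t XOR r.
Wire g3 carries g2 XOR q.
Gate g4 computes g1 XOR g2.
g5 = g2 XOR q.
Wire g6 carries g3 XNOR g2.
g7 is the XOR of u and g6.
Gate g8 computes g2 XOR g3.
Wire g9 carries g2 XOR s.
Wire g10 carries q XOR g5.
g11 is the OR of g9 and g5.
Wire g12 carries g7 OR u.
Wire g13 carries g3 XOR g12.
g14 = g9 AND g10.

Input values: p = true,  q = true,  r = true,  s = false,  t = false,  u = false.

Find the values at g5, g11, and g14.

g5 = false, g11 = true, g14 = true

g2 = t XOR r = false XOR true = true
g5 = g2 XOR q = true XOR true = false
g9 = g2 XOR s = true XOR false = true
g10 = q XOR g5 = true XOR false = true
g11 = g9 OR g5 = true OR false = true
g14 = g9 AND g10 = true AND true = true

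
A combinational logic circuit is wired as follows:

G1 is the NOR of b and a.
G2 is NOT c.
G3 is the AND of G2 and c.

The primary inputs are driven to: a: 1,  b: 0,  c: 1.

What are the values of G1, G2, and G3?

G1 = b NOR a = 0 NOR 1 = 0
G2 = NOT c = NOT 1 = 0
G3 = G2 AND c = 0 AND 1 = 0

G1 = 0  G2 = 0  G3 = 0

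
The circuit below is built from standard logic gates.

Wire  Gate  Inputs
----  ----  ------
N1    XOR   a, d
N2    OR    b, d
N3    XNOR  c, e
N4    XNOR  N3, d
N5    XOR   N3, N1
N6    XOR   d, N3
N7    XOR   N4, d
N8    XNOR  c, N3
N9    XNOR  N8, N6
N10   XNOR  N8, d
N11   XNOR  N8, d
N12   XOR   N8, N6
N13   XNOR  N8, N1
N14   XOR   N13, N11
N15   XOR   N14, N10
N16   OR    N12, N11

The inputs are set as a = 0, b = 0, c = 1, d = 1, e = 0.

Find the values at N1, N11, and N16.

N1 = 1; N11 = 0; N16 = 1

N1 = a XOR d = 0 XOR 1 = 1
N3 = c XNOR e = 1 XNOR 0 = 0
N6 = d XOR N3 = 1 XOR 0 = 1
N8 = c XNOR N3 = 1 XNOR 0 = 0
N11 = N8 XNOR d = 0 XNOR 1 = 0
N12 = N8 XOR N6 = 0 XOR 1 = 1
N16 = N12 OR N11 = 1 OR 0 = 1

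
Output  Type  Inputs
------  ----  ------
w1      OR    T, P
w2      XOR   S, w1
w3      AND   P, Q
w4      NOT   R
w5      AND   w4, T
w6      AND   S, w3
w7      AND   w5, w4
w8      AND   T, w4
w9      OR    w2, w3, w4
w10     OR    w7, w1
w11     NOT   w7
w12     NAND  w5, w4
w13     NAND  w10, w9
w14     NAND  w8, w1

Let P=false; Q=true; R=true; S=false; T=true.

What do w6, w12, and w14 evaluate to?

w6 = false, w12 = true, w14 = true

w1 = T OR P = true OR false = true
w3 = P AND Q = false AND true = false
w4 = NOT R = NOT true = false
w5 = w4 AND T = false AND true = false
w6 = S AND w3 = false AND false = false
w8 = T AND w4 = true AND false = false
w12 = w5 NAND w4 = false NAND false = true
w14 = w8 NAND w1 = false NAND true = true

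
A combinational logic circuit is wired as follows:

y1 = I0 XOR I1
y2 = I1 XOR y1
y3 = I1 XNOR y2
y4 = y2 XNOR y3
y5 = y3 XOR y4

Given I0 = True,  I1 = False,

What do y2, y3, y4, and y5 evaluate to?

y2 = True; y3 = False; y4 = False; y5 = False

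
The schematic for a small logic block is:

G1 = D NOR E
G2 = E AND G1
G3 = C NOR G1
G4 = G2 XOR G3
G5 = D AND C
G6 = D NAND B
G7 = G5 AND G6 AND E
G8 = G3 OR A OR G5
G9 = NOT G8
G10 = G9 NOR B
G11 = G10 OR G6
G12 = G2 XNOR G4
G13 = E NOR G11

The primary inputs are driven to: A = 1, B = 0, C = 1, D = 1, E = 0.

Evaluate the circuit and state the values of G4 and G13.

G1 = D NOR E = 1 NOR 0 = 0
G2 = E AND G1 = 0 AND 0 = 0
G3 = C NOR G1 = 1 NOR 0 = 0
G4 = G2 XOR G3 = 0 XOR 0 = 0
G5 = D AND C = 1 AND 1 = 1
G6 = D NAND B = 1 NAND 0 = 1
G8 = G3 OR A OR G5 = 0 OR 1 OR 1 = 1
G9 = NOT G8 = NOT 1 = 0
G10 = G9 NOR B = 0 NOR 0 = 1
G11 = G10 OR G6 = 1 OR 1 = 1
G13 = E NOR G11 = 0 NOR 1 = 0

G4 = 0; G13 = 0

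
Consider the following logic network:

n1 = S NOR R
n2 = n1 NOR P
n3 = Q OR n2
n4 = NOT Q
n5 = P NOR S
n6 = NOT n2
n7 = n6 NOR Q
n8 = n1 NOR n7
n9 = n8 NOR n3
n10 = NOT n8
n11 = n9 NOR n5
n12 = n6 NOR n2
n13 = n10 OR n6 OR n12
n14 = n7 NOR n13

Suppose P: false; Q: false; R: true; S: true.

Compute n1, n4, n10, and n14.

n1 = false, n4 = true, n10 = true, n14 = false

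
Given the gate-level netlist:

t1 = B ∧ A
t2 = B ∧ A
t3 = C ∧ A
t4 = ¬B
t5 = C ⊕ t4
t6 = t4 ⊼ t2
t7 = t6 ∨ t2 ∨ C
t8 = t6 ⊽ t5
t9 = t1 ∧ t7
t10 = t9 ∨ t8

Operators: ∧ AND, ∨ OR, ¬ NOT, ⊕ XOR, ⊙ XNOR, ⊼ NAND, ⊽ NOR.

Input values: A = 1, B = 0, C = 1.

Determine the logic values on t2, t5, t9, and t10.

t1 = B AND A = 0 AND 1 = 0
t2 = B AND A = 0 AND 1 = 0
t4 = NOT B = NOT 0 = 1
t5 = C XOR t4 = 1 XOR 1 = 0
t6 = t4 NAND t2 = 1 NAND 0 = 1
t7 = t6 OR t2 OR C = 1 OR 0 OR 1 = 1
t8 = t6 NOR t5 = 1 NOR 0 = 0
t9 = t1 AND t7 = 0 AND 1 = 0
t10 = t9 OR t8 = 0 OR 0 = 0

t2 = 0  t5 = 0  t9 = 0  t10 = 0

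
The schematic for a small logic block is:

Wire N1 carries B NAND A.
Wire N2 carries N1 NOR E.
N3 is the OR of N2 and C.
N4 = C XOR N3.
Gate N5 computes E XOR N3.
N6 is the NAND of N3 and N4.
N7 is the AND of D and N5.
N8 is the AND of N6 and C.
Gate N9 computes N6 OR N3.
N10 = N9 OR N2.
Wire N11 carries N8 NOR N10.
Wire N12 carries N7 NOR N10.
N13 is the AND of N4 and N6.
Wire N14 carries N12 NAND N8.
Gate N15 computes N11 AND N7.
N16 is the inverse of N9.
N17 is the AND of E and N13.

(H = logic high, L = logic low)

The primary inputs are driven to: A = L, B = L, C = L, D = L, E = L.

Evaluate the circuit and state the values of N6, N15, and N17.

N1 = B NAND A = L NAND L = H
N2 = N1 NOR E = H NOR L = L
N3 = N2 OR C = L OR L = L
N4 = C XOR N3 = L XOR L = L
N5 = E XOR N3 = L XOR L = L
N6 = N3 NAND N4 = L NAND L = H
N7 = D AND N5 = L AND L = L
N8 = N6 AND C = H AND L = L
N9 = N6 OR N3 = H OR L = H
N10 = N9 OR N2 = H OR L = H
N11 = N8 NOR N10 = L NOR H = L
N13 = N4 AND N6 = L AND H = L
N15 = N11 AND N7 = L AND L = L
N17 = E AND N13 = L AND L = L

N6 = H  N15 = L  N17 = L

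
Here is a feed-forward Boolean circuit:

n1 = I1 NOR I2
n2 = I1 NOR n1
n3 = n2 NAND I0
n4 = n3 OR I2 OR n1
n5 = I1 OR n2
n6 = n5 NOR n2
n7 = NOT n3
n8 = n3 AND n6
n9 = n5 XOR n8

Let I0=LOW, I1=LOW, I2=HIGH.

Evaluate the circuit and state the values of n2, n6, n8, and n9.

n1 = I1 NOR I2 = LOW NOR HIGH = LOW
n2 = I1 NOR n1 = LOW NOR LOW = HIGH
n3 = n2 NAND I0 = HIGH NAND LOW = HIGH
n5 = I1 OR n2 = LOW OR HIGH = HIGH
n6 = n5 NOR n2 = HIGH NOR HIGH = LOW
n8 = n3 AND n6 = HIGH AND LOW = LOW
n9 = n5 XOR n8 = HIGH XOR LOW = HIGH

n2 = HIGH, n6 = LOW, n8 = LOW, n9 = HIGH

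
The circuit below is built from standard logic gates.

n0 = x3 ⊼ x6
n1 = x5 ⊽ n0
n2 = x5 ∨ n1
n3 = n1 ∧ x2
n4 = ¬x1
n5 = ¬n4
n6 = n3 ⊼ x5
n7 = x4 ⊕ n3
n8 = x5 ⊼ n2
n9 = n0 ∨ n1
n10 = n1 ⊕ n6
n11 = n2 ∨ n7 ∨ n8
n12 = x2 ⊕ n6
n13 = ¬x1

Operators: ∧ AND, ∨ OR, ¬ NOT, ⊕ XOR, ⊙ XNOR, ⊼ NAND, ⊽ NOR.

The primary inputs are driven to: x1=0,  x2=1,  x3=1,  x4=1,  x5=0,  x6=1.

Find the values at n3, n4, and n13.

n0 = x3 NAND x6 = 1 NAND 1 = 0
n1 = x5 NOR n0 = 0 NOR 0 = 1
n3 = n1 AND x2 = 1 AND 1 = 1
n4 = NOT x1 = NOT 0 = 1
n13 = NOT x1 = NOT 0 = 1

n3 = 1  n4 = 1  n13 = 1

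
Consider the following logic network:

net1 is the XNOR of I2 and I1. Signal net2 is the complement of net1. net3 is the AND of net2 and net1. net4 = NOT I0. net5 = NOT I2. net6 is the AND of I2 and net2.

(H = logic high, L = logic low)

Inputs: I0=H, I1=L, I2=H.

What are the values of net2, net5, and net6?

net2 = H, net5 = L, net6 = H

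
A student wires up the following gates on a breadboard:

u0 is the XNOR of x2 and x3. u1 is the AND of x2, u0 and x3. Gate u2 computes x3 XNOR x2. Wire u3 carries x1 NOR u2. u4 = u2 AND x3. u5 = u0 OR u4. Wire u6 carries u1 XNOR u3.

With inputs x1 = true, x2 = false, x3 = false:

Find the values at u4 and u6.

u4 = false, u6 = true

u0 = x2 XNOR x3 = false XNOR false = true
u1 = x2 AND u0 AND x3 = false AND true AND false = false
u2 = x3 XNOR x2 = false XNOR false = true
u3 = x1 NOR u2 = true NOR true = false
u4 = u2 AND x3 = true AND false = false
u6 = u1 XNOR u3 = false XNOR false = true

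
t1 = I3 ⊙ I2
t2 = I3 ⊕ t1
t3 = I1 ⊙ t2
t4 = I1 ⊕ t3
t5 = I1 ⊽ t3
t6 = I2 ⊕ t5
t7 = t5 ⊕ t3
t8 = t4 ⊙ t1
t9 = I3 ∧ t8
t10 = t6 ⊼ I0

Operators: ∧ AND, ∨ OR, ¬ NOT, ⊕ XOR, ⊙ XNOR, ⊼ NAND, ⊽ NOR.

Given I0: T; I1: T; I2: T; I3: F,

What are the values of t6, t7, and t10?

t1 = I3 XNOR I2 = F XNOR T = F
t2 = I3 XOR t1 = F XOR F = F
t3 = I1 XNOR t2 = T XNOR F = F
t5 = I1 NOR t3 = T NOR F = F
t6 = I2 XOR t5 = T XOR F = T
t7 = t5 XOR t3 = F XOR F = F
t10 = t6 NAND I0 = T NAND T = F

t6 = T, t7 = F, t10 = F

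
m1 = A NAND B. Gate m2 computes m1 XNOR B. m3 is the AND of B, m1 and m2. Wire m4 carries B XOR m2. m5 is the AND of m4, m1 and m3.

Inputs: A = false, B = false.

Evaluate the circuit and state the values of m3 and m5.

m3 = false, m5 = false

m1 = A NAND B = false NAND false = true
m2 = m1 XNOR B = true XNOR false = false
m3 = B AND m1 AND m2 = false AND true AND false = false
m4 = B XOR m2 = false XOR false = false
m5 = m4 AND m1 AND m3 = false AND true AND false = false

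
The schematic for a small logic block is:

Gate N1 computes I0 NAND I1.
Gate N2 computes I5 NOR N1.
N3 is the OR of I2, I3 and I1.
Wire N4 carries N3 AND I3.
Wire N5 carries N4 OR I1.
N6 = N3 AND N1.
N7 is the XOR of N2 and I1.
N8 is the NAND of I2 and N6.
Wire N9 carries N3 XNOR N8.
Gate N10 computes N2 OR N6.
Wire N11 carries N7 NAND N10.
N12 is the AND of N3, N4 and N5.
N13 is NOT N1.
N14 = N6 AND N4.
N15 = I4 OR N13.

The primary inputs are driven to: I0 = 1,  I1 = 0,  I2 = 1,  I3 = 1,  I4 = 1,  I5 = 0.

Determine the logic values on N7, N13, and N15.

N1 = I0 NAND I1 = 1 NAND 0 = 1
N2 = I5 NOR N1 = 0 NOR 1 = 0
N7 = N2 XOR I1 = 0 XOR 0 = 0
N13 = NOT N1 = NOT 1 = 0
N15 = I4 OR N13 = 1 OR 0 = 1

N7 = 0  N13 = 0  N15 = 1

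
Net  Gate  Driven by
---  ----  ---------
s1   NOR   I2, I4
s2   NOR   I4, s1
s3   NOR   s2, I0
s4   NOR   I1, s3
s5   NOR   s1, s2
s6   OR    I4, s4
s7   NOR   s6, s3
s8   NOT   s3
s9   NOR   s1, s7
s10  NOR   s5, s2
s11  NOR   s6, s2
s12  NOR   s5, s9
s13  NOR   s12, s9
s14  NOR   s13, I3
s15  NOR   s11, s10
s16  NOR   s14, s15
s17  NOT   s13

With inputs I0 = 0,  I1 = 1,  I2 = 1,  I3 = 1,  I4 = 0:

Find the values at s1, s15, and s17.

s1 = I2 NOR I4 = 1 NOR 0 = 0
s2 = I4 NOR s1 = 0 NOR 0 = 1
s3 = s2 NOR I0 = 1 NOR 0 = 0
s4 = I1 NOR s3 = 1 NOR 0 = 0
s5 = s1 NOR s2 = 0 NOR 1 = 0
s6 = I4 OR s4 = 0 OR 0 = 0
s7 = s6 NOR s3 = 0 NOR 0 = 1
s9 = s1 NOR s7 = 0 NOR 1 = 0
s10 = s5 NOR s2 = 0 NOR 1 = 0
s11 = s6 NOR s2 = 0 NOR 1 = 0
s12 = s5 NOR s9 = 0 NOR 0 = 1
s13 = s12 NOR s9 = 1 NOR 0 = 0
s15 = s11 NOR s10 = 0 NOR 0 = 1
s17 = NOT s13 = NOT 0 = 1

s1 = 0  s15 = 1  s17 = 1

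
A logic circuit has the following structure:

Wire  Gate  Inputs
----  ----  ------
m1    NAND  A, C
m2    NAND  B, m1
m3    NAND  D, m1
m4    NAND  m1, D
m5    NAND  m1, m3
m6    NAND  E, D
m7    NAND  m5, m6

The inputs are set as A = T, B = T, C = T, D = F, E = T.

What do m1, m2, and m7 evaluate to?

m1 = A NAND C = T NAND T = F
m2 = B NAND m1 = T NAND F = T
m3 = D NAND m1 = F NAND F = T
m5 = m1 NAND m3 = F NAND T = T
m6 = E NAND D = T NAND F = T
m7 = m5 NAND m6 = T NAND T = F

m1 = F  m2 = T  m7 = F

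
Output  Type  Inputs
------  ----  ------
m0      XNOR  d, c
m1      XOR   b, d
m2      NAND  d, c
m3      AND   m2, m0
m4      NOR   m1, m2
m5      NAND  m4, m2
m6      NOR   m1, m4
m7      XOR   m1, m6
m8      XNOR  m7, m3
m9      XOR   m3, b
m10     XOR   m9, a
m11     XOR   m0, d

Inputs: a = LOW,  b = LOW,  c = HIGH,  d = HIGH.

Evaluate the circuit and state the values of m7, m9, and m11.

m7 = HIGH; m9 = LOW; m11 = LOW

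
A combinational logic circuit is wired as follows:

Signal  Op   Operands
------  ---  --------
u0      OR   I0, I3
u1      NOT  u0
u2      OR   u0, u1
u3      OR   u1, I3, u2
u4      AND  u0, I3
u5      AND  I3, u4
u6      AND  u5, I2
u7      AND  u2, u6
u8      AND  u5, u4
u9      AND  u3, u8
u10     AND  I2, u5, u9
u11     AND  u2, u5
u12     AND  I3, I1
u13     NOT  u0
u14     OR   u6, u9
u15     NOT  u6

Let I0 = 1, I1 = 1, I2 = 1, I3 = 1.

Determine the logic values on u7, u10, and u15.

u7 = 1, u10 = 1, u15 = 0

u0 = I0 OR I3 = 1 OR 1 = 1
u1 = NOT u0 = NOT 1 = 0
u2 = u0 OR u1 = 1 OR 0 = 1
u3 = u1 OR I3 OR u2 = 0 OR 1 OR 1 = 1
u4 = u0 AND I3 = 1 AND 1 = 1
u5 = I3 AND u4 = 1 AND 1 = 1
u6 = u5 AND I2 = 1 AND 1 = 1
u7 = u2 AND u6 = 1 AND 1 = 1
u8 = u5 AND u4 = 1 AND 1 = 1
u9 = u3 AND u8 = 1 AND 1 = 1
u10 = I2 AND u5 AND u9 = 1 AND 1 AND 1 = 1
u15 = NOT u6 = NOT 1 = 0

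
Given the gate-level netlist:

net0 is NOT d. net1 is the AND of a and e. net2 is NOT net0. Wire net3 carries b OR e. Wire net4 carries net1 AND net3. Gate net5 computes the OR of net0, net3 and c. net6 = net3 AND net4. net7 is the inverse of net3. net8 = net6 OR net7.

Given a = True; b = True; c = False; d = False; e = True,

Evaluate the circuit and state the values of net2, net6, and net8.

net0 = NOT d = NOT False = True
net1 = a AND e = True AND True = True
net2 = NOT net0 = NOT True = False
net3 = b OR e = True OR True = True
net4 = net1 AND net3 = True AND True = True
net6 = net3 AND net4 = True AND True = True
net7 = NOT net3 = NOT True = False
net8 = net6 OR net7 = True OR False = True

net2 = False; net6 = True; net8 = True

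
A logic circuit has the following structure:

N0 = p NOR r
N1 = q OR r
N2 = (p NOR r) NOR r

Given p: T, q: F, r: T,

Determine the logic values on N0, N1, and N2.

N0 = T NOR T = F
N1 = F OR T = T
N2 = (T NOR T) NOR T = F

N0 = F  N1 = T  N2 = F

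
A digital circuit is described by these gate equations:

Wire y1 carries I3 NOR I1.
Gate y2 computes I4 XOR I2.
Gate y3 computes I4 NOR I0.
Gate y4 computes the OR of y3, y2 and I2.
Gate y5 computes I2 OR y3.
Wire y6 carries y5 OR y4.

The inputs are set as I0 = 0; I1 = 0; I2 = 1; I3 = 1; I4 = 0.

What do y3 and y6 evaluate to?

y2 = I4 XOR I2 = 0 XOR 1 = 1
y3 = I4 NOR I0 = 0 NOR 0 = 1
y4 = y3 OR y2 OR I2 = 1 OR 1 OR 1 = 1
y5 = I2 OR y3 = 1 OR 1 = 1
y6 = y5 OR y4 = 1 OR 1 = 1

y3 = 1  y6 = 1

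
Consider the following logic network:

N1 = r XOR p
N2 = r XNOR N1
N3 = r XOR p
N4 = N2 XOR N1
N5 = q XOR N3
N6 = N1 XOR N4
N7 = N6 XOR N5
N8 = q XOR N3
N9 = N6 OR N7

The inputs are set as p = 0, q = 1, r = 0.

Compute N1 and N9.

N1 = 0, N9 = 1

N1 = r XOR p = 0 XOR 0 = 0
N2 = r XNOR N1 = 0 XNOR 0 = 1
N3 = r XOR p = 0 XOR 0 = 0
N4 = N2 XOR N1 = 1 XOR 0 = 1
N5 = q XOR N3 = 1 XOR 0 = 1
N6 = N1 XOR N4 = 0 XOR 1 = 1
N7 = N6 XOR N5 = 1 XOR 1 = 0
N9 = N6 OR N7 = 1 OR 0 = 1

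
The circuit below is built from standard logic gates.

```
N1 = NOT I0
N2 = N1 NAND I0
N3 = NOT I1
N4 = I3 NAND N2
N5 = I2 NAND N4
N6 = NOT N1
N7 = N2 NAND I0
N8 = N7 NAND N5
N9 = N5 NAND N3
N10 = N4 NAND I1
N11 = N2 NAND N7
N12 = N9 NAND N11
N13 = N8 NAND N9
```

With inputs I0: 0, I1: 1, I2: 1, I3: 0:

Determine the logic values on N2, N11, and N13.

N2 = 1; N11 = 0; N13 = 0

N1 = NOT I0 = NOT 0 = 1
N2 = N1 NAND I0 = 1 NAND 0 = 1
N3 = NOT I1 = NOT 1 = 0
N4 = I3 NAND N2 = 0 NAND 1 = 1
N5 = I2 NAND N4 = 1 NAND 1 = 0
N7 = N2 NAND I0 = 1 NAND 0 = 1
N8 = N7 NAND N5 = 1 NAND 0 = 1
N9 = N5 NAND N3 = 0 NAND 0 = 1
N11 = N2 NAND N7 = 1 NAND 1 = 0
N13 = N8 NAND N9 = 1 NAND 1 = 0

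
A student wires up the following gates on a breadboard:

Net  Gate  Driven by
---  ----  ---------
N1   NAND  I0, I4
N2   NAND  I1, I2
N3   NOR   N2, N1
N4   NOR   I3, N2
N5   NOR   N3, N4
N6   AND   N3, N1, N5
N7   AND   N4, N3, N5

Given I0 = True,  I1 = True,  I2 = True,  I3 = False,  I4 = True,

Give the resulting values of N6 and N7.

N1 = I0 NAND I4 = True NAND True = False
N2 = I1 NAND I2 = True NAND True = False
N3 = N2 NOR N1 = False NOR False = True
N4 = I3 NOR N2 = False NOR False = True
N5 = N3 NOR N4 = True NOR True = False
N6 = N3 AND N1 AND N5 = True AND False AND False = False
N7 = N4 AND N3 AND N5 = True AND True AND False = False

N6 = False, N7 = False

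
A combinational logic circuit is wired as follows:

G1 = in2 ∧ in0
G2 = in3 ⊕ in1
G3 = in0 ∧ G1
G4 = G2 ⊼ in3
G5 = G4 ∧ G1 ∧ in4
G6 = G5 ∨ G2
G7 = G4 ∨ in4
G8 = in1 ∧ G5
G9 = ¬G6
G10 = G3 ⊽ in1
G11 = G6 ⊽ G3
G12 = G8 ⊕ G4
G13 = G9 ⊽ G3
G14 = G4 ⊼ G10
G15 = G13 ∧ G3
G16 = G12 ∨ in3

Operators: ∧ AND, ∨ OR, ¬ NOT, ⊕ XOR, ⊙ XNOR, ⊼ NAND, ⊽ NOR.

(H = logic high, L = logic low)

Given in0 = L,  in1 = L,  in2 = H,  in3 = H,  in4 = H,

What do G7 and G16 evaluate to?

G1 = in2 AND in0 = H AND L = L
G2 = in3 XOR in1 = H XOR L = H
G4 = G2 NAND in3 = H NAND H = L
G5 = G4 AND G1 AND in4 = L AND L AND H = L
G7 = G4 OR in4 = L OR H = H
G8 = in1 AND G5 = L AND L = L
G12 = G8 XOR G4 = L XOR L = L
G16 = G12 OR in3 = L OR H = H

G7 = H  G16 = H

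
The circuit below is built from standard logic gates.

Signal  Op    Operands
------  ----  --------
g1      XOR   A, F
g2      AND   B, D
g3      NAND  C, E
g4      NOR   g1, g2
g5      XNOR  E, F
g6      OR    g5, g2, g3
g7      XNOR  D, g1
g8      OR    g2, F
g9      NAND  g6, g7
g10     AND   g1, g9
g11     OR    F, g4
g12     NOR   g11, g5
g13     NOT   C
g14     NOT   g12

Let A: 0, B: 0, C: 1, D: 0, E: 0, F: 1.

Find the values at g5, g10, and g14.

g1 = A XOR F = 0 XOR 1 = 1
g2 = B AND D = 0 AND 0 = 0
g3 = C NAND E = 1 NAND 0 = 1
g4 = g1 NOR g2 = 1 NOR 0 = 0
g5 = E XNOR F = 0 XNOR 1 = 0
g6 = g5 OR g2 OR g3 = 0 OR 0 OR 1 = 1
g7 = D XNOR g1 = 0 XNOR 1 = 0
g9 = g6 NAND g7 = 1 NAND 0 = 1
g10 = g1 AND g9 = 1 AND 1 = 1
g11 = F OR g4 = 1 OR 0 = 1
g12 = g11 NOR g5 = 1 NOR 0 = 0
g14 = NOT g12 = NOT 0 = 1

g5 = 0, g10 = 1, g14 = 1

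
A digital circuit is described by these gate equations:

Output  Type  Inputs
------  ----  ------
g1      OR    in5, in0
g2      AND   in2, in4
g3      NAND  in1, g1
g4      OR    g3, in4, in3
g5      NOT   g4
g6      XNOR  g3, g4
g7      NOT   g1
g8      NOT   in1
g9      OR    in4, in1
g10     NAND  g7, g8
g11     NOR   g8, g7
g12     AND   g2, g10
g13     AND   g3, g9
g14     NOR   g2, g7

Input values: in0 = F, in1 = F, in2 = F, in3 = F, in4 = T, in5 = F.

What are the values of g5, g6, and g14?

g1 = in5 OR in0 = F OR F = F
g2 = in2 AND in4 = F AND T = F
g3 = in1 NAND g1 = F NAND F = T
g4 = g3 OR in4 OR in3 = T OR T OR F = T
g5 = NOT g4 = NOT T = F
g6 = g3 XNOR g4 = T XNOR T = T
g7 = NOT g1 = NOT F = T
g14 = g2 NOR g7 = F NOR T = F

g5 = F; g6 = T; g14 = F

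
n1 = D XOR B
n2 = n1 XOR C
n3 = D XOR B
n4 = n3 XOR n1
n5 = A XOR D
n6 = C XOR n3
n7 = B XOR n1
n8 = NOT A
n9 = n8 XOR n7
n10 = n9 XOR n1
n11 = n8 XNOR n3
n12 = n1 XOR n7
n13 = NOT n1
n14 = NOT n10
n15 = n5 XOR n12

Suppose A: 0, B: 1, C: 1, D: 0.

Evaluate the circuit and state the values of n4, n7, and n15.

n4 = 0; n7 = 0; n15 = 1

n1 = D XOR B = 0 XOR 1 = 1
n3 = D XOR B = 0 XOR 1 = 1
n4 = n3 XOR n1 = 1 XOR 1 = 0
n5 = A XOR D = 0 XOR 0 = 0
n7 = B XOR n1 = 1 XOR 1 = 0
n12 = n1 XOR n7 = 1 XOR 0 = 1
n15 = n5 XOR n12 = 0 XOR 1 = 1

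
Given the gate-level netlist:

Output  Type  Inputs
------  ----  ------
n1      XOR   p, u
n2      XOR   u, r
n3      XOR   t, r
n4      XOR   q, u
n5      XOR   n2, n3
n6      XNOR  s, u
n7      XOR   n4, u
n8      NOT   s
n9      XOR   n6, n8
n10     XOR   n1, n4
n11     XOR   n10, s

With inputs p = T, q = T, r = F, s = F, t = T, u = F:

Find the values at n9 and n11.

n9 = F; n11 = F

n1 = p XOR u = T XOR F = T
n4 = q XOR u = T XOR F = T
n6 = s XNOR u = F XNOR F = T
n8 = NOT s = NOT F = T
n9 = n6 XOR n8 = T XOR T = F
n10 = n1 XOR n4 = T XOR T = F
n11 = n10 XOR s = F XOR F = F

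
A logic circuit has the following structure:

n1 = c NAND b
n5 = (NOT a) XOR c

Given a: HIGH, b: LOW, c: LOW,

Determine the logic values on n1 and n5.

n1 = HIGH, n5 = LOW

n1 = LOW NAND LOW = HIGH
n5 = (NOT HIGH) XOR LOW = LOW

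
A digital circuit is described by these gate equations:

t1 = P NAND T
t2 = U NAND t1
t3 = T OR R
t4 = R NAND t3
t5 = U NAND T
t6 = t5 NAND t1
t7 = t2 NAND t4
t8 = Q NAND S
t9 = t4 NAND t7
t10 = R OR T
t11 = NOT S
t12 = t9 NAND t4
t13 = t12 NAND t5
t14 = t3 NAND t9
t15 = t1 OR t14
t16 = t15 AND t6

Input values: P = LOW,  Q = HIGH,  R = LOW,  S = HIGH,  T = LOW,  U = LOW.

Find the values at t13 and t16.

t13 = HIGH, t16 = LOW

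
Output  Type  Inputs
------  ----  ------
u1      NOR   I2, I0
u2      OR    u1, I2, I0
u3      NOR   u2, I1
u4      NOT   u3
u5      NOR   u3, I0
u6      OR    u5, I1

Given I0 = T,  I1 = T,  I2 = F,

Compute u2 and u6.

u1 = I2 NOR I0 = F NOR T = F
u2 = u1 OR I2 OR I0 = F OR F OR T = T
u3 = u2 NOR I1 = T NOR T = F
u5 = u3 NOR I0 = F NOR T = F
u6 = u5 OR I1 = F OR T = T

u2 = T, u6 = T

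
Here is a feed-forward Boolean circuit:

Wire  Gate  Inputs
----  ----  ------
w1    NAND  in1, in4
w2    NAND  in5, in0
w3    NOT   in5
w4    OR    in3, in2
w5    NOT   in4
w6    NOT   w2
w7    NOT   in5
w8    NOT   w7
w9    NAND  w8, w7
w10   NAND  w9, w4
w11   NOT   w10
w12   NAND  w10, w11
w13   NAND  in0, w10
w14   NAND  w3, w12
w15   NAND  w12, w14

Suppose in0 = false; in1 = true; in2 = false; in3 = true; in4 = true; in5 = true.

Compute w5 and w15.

w5 = false, w15 = false

w3 = NOT in5 = NOT true = false
w4 = in3 OR in2 = true OR false = true
w5 = NOT in4 = NOT true = false
w7 = NOT in5 = NOT true = false
w8 = NOT w7 = NOT false = true
w9 = w8 NAND w7 = true NAND false = true
w10 = w9 NAND w4 = true NAND true = false
w11 = NOT w10 = NOT false = true
w12 = w10 NAND w11 = false NAND true = true
w14 = w3 NAND w12 = false NAND true = true
w15 = w12 NAND w14 = true NAND true = false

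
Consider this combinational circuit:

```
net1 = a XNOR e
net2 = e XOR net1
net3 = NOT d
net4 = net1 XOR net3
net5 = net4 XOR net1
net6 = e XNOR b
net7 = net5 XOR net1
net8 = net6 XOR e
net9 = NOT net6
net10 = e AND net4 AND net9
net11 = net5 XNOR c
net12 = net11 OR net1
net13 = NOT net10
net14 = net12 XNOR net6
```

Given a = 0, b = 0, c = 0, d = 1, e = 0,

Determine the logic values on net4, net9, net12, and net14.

net4 = 1; net9 = 0; net12 = 1; net14 = 1

net1 = a XNOR e = 0 XNOR 0 = 1
net3 = NOT d = NOT 1 = 0
net4 = net1 XOR net3 = 1 XOR 0 = 1
net5 = net4 XOR net1 = 1 XOR 1 = 0
net6 = e XNOR b = 0 XNOR 0 = 1
net9 = NOT net6 = NOT 1 = 0
net11 = net5 XNOR c = 0 XNOR 0 = 1
net12 = net11 OR net1 = 1 OR 1 = 1
net14 = net12 XNOR net6 = 1 XNOR 1 = 1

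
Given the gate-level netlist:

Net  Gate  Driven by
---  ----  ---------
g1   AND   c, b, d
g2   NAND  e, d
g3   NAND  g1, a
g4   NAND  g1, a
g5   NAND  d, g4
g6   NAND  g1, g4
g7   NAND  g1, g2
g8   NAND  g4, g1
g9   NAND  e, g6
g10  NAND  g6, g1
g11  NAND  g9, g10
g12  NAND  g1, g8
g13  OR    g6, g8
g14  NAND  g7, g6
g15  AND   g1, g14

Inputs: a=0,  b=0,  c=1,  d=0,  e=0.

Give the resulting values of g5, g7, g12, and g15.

g5 = 1, g7 = 1, g12 = 1, g15 = 0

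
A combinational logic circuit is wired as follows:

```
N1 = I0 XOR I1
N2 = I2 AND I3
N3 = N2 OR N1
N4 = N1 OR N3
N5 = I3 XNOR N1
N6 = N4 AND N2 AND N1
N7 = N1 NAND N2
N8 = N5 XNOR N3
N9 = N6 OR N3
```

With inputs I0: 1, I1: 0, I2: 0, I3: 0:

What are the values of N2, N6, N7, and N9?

N1 = I0 XOR I1 = 1 XOR 0 = 1
N2 = I2 AND I3 = 0 AND 0 = 0
N3 = N2 OR N1 = 0 OR 1 = 1
N4 = N1 OR N3 = 1 OR 1 = 1
N6 = N4 AND N2 AND N1 = 1 AND 0 AND 1 = 0
N7 = N1 NAND N2 = 1 NAND 0 = 1
N9 = N6 OR N3 = 0 OR 1 = 1

N2 = 0, N6 = 0, N7 = 1, N9 = 1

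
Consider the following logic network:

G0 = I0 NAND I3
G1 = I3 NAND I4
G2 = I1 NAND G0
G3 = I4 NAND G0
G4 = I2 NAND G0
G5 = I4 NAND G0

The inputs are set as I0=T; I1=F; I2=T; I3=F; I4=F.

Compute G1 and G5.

G0 = I0 NAND I3 = T NAND F = T
G1 = I3 NAND I4 = F NAND F = T
G5 = I4 NAND G0 = F NAND T = T

G1 = T, G5 = T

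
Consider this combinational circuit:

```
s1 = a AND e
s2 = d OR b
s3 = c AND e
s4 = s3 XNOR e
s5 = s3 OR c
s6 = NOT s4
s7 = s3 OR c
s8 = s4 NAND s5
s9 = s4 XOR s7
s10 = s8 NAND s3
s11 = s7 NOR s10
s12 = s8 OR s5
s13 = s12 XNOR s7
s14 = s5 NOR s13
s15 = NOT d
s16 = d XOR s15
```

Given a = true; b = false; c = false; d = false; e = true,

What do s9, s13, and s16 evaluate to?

s9 = false, s13 = false, s16 = true

s3 = c AND e = false AND true = false
s4 = s3 XNOR e = false XNOR true = false
s5 = s3 OR c = false OR false = false
s7 = s3 OR c = false OR false = false
s8 = s4 NAND s5 = false NAND false = true
s9 = s4 XOR s7 = false XOR false = false
s12 = s8 OR s5 = true OR false = true
s13 = s12 XNOR s7 = true XNOR false = false
s15 = NOT d = NOT false = true
s16 = d XOR s15 = false XOR true = true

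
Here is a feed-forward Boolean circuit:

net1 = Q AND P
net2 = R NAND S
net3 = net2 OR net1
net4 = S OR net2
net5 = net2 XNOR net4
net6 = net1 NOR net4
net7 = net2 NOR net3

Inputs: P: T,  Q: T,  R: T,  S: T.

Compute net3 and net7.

net3 = T  net7 = F

net1 = Q AND P = T AND T = T
net2 = R NAND S = T NAND T = F
net3 = net2 OR net1 = F OR T = T
net7 = net2 NOR net3 = F NOR T = F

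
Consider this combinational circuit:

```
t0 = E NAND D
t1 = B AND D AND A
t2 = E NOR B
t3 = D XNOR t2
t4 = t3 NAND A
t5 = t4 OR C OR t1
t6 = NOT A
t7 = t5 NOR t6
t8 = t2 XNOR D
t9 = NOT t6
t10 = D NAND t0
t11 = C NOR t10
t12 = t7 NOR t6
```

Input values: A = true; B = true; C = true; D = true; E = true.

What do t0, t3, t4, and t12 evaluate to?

t0 = E NAND D = true NAND true = false
t1 = B AND D AND A = true AND true AND true = true
t2 = E NOR B = true NOR true = false
t3 = D XNOR t2 = true XNOR false = false
t4 = t3 NAND A = false NAND true = true
t5 = t4 OR C OR t1 = true OR true OR true = true
t6 = NOT A = NOT true = false
t7 = t5 NOR t6 = true NOR false = false
t12 = t7 NOR t6 = false NOR false = true

t0 = false, t3 = false, t4 = true, t12 = true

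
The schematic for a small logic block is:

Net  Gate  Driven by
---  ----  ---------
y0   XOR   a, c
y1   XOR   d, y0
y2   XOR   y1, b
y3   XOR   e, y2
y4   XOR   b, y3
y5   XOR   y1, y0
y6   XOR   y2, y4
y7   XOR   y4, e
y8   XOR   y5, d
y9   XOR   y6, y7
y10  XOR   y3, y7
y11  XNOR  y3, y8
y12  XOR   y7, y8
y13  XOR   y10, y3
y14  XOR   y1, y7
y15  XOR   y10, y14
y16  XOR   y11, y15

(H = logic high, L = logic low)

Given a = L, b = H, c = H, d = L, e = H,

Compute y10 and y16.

y10 = L, y16 = L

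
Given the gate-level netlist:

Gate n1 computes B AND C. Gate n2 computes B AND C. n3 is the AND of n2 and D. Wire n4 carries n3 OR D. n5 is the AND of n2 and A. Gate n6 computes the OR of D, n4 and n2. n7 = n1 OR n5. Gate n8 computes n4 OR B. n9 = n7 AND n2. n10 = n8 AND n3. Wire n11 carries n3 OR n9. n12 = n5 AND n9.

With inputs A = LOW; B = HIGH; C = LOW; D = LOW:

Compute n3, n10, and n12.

n3 = LOW; n10 = LOW; n12 = LOW

n1 = B AND C = HIGH AND LOW = LOW
n2 = B AND C = HIGH AND LOW = LOW
n3 = n2 AND D = LOW AND LOW = LOW
n4 = n3 OR D = LOW OR LOW = LOW
n5 = n2 AND A = LOW AND LOW = LOW
n7 = n1 OR n5 = LOW OR LOW = LOW
n8 = n4 OR B = LOW OR HIGH = HIGH
n9 = n7 AND n2 = LOW AND LOW = LOW
n10 = n8 AND n3 = HIGH AND LOW = LOW
n12 = n5 AND n9 = LOW AND LOW = LOW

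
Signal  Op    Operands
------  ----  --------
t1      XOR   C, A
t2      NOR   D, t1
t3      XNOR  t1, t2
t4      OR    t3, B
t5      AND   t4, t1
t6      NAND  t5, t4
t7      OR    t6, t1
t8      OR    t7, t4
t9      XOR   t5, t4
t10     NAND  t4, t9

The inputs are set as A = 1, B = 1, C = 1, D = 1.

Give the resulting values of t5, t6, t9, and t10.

t1 = C XOR A = 1 XOR 1 = 0
t2 = D NOR t1 = 1 NOR 0 = 0
t3 = t1 XNOR t2 = 0 XNOR 0 = 1
t4 = t3 OR B = 1 OR 1 = 1
t5 = t4 AND t1 = 1 AND 0 = 0
t6 = t5 NAND t4 = 0 NAND 1 = 1
t9 = t5 XOR t4 = 0 XOR 1 = 1
t10 = t4 NAND t9 = 1 NAND 1 = 0

t5 = 0  t6 = 1  t9 = 1  t10 = 0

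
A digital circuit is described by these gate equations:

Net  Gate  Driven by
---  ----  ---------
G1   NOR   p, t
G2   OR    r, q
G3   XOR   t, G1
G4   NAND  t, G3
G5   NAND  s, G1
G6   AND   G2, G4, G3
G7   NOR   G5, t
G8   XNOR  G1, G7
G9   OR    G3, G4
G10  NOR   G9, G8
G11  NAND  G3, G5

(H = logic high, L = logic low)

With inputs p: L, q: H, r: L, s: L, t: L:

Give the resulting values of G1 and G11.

G1 = H  G11 = L

G1 = p NOR t = L NOR L = H
G3 = t XOR G1 = L XOR H = H
G5 = s NAND G1 = L NAND H = H
G11 = G3 NAND G5 = H NAND H = L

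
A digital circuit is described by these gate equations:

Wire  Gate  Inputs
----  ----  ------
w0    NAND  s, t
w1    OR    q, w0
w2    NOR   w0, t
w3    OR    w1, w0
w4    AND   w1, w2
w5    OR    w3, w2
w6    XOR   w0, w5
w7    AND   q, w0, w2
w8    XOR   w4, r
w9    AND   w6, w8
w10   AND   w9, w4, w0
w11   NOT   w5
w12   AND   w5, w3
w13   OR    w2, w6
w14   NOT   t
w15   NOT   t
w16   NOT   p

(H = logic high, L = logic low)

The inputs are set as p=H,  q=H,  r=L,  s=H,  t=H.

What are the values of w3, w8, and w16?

w0 = s NAND t = H NAND H = L
w1 = q OR w0 = H OR L = H
w2 = w0 NOR t = L NOR H = L
w3 = w1 OR w0 = H OR L = H
w4 = w1 AND w2 = H AND L = L
w8 = w4 XOR r = L XOR L = L
w16 = NOT p = NOT H = L

w3 = H, w8 = L, w16 = L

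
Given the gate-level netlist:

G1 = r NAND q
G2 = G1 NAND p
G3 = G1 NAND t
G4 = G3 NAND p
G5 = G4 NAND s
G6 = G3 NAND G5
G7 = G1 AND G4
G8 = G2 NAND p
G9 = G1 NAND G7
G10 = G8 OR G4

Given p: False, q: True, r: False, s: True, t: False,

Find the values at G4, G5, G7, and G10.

G4 = True, G5 = False, G7 = True, G10 = True

G1 = r NAND q = False NAND True = True
G2 = G1 NAND p = True NAND False = True
G3 = G1 NAND t = True NAND False = True
G4 = G3 NAND p = True NAND False = True
G5 = G4 NAND s = True NAND True = False
G7 = G1 AND G4 = True AND True = True
G8 = G2 NAND p = True NAND False = True
G10 = G8 OR G4 = True OR True = True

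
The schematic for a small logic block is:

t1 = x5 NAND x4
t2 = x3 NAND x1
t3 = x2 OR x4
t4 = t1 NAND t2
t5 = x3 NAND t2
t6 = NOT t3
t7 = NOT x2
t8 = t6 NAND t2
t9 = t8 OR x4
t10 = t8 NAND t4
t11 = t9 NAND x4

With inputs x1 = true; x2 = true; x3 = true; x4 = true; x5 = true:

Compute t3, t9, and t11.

t3 = true, t9 = true, t11 = false

t2 = x3 NAND x1 = true NAND true = false
t3 = x2 OR x4 = true OR true = true
t6 = NOT t3 = NOT true = false
t8 = t6 NAND t2 = false NAND false = true
t9 = t8 OR x4 = true OR true = true
t11 = t9 NAND x4 = true NAND true = false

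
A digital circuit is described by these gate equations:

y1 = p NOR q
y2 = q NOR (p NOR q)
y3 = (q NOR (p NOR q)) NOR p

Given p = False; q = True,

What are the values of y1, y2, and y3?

y1 = False NOR True = False
y2 = True NOR (False NOR True) = False
y3 = (True NOR (False NOR True)) NOR False = True

y1 = False  y2 = False  y3 = True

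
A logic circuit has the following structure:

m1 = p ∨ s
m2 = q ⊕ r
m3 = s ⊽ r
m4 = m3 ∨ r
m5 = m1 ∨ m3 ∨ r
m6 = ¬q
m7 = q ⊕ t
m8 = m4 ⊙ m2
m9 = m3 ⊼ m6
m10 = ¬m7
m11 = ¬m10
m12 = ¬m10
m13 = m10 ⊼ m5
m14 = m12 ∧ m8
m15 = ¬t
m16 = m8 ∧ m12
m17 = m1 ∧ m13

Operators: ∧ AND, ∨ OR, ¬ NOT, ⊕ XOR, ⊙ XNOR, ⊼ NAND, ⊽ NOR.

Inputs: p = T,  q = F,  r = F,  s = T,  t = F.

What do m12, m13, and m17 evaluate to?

m12 = F, m13 = F, m17 = F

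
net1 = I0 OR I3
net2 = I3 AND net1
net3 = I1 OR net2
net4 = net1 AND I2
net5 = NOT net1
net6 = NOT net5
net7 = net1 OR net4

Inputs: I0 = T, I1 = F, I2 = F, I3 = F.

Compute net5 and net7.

net1 = I0 OR I3 = T OR F = T
net4 = net1 AND I2 = T AND F = F
net5 = NOT net1 = NOT T = F
net7 = net1 OR net4 = T OR F = T

net5 = F, net7 = T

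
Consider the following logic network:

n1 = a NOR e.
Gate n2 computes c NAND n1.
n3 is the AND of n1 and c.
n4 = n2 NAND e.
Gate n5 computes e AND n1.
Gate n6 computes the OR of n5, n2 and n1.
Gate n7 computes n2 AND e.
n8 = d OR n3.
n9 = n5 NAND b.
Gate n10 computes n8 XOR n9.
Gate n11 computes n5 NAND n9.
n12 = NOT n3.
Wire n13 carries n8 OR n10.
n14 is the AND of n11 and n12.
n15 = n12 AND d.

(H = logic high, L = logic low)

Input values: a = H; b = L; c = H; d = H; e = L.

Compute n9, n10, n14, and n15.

n1 = a NOR e = H NOR L = L
n3 = n1 AND c = L AND H = L
n5 = e AND n1 = L AND L = L
n8 = d OR n3 = H OR L = H
n9 = n5 NAND b = L NAND L = H
n10 = n8 XOR n9 = H XOR H = L
n11 = n5 NAND n9 = L NAND H = H
n12 = NOT n3 = NOT L = H
n14 = n11 AND n12 = H AND H = H
n15 = n12 AND d = H AND H = H

n9 = H; n10 = L; n14 = H; n15 = H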